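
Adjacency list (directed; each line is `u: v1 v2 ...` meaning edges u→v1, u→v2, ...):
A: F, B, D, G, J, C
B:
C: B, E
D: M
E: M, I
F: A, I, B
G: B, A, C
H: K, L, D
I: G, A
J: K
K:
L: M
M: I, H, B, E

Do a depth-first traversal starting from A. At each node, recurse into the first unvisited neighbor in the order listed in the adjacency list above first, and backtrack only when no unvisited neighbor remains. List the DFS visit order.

Visit A
A → F
F → I
I → G
G → B
G → C
C → E
E → M
M → H
H → K
H → L
H → D
A → J

A, F, I, G, B, C, E, M, H, K, L, D, J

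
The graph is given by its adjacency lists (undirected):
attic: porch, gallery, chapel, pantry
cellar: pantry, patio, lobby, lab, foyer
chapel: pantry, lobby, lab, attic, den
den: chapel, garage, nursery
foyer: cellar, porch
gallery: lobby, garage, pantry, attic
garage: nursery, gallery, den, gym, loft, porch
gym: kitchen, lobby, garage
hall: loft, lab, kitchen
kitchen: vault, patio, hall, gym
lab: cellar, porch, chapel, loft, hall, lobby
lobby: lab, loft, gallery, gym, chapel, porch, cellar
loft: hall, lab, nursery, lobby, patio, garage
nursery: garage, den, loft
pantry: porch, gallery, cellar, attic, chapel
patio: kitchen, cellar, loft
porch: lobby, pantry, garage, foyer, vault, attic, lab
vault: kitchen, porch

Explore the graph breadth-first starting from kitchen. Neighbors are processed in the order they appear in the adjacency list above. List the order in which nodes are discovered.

Visit kitchen; enqueue vault, patio, hall, gym → queue [vault, patio, hall, gym]
Visit vault; enqueue porch → queue [patio, hall, gym, porch]
Visit patio; enqueue cellar, loft → queue [hall, gym, porch, cellar, loft]
Visit hall; enqueue lab → queue [gym, porch, cellar, loft, lab]
Visit gym; enqueue lobby, garage → queue [porch, cellar, loft, lab, lobby, garage]
Visit porch; enqueue pantry, foyer, attic → queue [cellar, loft, lab, lobby, garage, pantry, foyer, attic]
Visit cellar → queue [loft, lab, lobby, garage, pantry, foyer, attic]
Visit loft; enqueue nursery → queue [lab, lobby, garage, pantry, foyer, attic, nursery]
Visit lab; enqueue chapel → queue [lobby, garage, pantry, foyer, attic, nursery, chapel]
Visit lobby; enqueue gallery → queue [garage, pantry, foyer, attic, nursery, chapel, gallery]
Visit garage; enqueue den → queue [pantry, foyer, attic, nursery, chapel, gallery, den]
Visit pantry → queue [foyer, attic, nursery, chapel, gallery, den]
Visit foyer → queue [attic, nursery, chapel, gallery, den]
Visit attic → queue [nursery, chapel, gallery, den]
Visit nursery → queue [chapel, gallery, den]
Visit chapel → queue [gallery, den]
Visit gallery → queue [den]
Visit den → queue []

kitchen vault patio hall gym porch cellar loft lab lobby garage pantry foyer attic nursery chapel gallery den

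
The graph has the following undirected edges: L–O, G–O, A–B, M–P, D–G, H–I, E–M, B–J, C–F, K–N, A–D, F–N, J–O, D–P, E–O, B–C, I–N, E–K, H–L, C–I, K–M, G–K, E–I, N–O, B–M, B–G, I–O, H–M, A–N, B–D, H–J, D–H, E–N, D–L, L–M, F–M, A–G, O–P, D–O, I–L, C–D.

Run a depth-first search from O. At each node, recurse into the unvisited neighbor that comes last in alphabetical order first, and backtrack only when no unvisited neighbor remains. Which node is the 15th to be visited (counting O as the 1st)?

Visit O
O → P
P → M
M → L
L → I
I → N
N → K
K → G
G → D
D → H
H → J
J → B
B → C
C → F
B → A
K → E

Visit order: O, P, M, L, I, N, K, G, D, H, J, B, C, F, A, E

A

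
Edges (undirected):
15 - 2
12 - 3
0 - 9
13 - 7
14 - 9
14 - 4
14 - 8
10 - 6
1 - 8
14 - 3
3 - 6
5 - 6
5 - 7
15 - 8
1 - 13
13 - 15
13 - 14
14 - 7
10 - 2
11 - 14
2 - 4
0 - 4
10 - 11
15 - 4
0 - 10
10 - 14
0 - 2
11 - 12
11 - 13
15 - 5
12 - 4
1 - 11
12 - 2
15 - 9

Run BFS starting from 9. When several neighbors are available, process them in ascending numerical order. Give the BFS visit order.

9 -> 0 -> 14 -> 15 -> 2 -> 4 -> 10 -> 3 -> 7 -> 8 -> 11 -> 13 -> 5 -> 12 -> 6 -> 1

Visit 9; enqueue 0, 14, 15 → queue [0, 14, 15]
Visit 0; enqueue 2, 4, 10 → queue [14, 15, 2, 4, 10]
Visit 14; enqueue 3, 7, 8, 11, 13 → queue [15, 2, 4, 10, 3, 7, 8, 11, 13]
Visit 15; enqueue 5 → queue [2, 4, 10, 3, 7, 8, 11, 13, 5]
Visit 2; enqueue 12 → queue [4, 10, 3, 7, 8, 11, 13, 5, 12]
Visit 4 → queue [10, 3, 7, 8, 11, 13, 5, 12]
Visit 10; enqueue 6 → queue [3, 7, 8, 11, 13, 5, 12, 6]
Visit 3 → queue [7, 8, 11, 13, 5, 12, 6]
Visit 7 → queue [8, 11, 13, 5, 12, 6]
Visit 8; enqueue 1 → queue [11, 13, 5, 12, 6, 1]
Visit 11 → queue [13, 5, 12, 6, 1]
Visit 13 → queue [5, 12, 6, 1]
Visit 5 → queue [12, 6, 1]
Visit 12 → queue [6, 1]
Visit 6 → queue [1]
Visit 1 → queue []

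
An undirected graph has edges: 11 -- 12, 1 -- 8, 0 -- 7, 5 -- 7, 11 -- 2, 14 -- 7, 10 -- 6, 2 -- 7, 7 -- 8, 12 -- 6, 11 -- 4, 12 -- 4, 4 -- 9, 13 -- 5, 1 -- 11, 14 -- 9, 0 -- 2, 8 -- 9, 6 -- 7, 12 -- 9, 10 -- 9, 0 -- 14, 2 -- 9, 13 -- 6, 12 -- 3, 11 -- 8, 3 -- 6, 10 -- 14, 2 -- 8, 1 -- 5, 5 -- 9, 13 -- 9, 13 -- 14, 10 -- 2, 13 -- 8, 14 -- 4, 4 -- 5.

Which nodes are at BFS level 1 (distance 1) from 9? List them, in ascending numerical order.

2, 4, 5, 8, 10, 12, 13, 14

Level 0: 9
Level 1: 2, 4, 5, 8, 10, 12, 13, 14
Level 2: 0, 1, 3, 6, 7, 11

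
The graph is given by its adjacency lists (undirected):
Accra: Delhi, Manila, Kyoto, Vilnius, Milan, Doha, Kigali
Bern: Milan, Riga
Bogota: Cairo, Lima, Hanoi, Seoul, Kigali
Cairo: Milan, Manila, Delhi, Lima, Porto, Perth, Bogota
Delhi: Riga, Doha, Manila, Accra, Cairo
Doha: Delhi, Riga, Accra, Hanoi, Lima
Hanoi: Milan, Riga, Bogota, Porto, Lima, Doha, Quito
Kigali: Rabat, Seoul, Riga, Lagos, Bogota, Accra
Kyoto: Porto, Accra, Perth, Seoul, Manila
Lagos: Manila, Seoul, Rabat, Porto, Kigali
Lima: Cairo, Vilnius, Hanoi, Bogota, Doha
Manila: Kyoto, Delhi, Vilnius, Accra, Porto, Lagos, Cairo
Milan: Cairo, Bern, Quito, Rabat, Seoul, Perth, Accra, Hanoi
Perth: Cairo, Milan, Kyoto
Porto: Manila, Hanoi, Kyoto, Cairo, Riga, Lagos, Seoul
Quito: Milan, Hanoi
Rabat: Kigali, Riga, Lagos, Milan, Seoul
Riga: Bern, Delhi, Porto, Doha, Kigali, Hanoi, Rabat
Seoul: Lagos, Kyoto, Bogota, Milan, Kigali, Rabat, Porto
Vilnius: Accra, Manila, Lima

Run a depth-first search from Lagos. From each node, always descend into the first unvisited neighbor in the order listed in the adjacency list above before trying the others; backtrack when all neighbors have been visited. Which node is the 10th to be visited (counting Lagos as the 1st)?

Visit Lagos
Lagos → Manila
Manila → Kyoto
Kyoto → Porto
Porto → Hanoi
Hanoi → Milan
Milan → Cairo
Cairo → Delhi
Delhi → Riga
Riga → Bern
Riga → Doha
Doha → Accra
Accra → Vilnius
Vilnius → Lima
Lima → Bogota
Bogota → Seoul
Seoul → Kigali
Kigali → Rabat
Cairo → Perth
Milan → Quito

Visit order: Lagos, Manila, Kyoto, Porto, Hanoi, Milan, Cairo, Delhi, Riga, Bern, Doha, Accra, Vilnius, Lima, Bogota, Seoul, Kigali, Rabat, Perth, Quito

Bern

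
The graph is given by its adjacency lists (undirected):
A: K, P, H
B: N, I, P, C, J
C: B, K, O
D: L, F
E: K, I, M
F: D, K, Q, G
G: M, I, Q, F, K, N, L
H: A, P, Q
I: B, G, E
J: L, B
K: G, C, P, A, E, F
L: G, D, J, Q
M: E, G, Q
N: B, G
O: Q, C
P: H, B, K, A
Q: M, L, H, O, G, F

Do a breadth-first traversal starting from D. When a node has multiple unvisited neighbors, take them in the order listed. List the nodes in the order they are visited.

D, L, F, G, J, Q, K, M, I, N, B, H, O, C, P, A, E

Visit D; enqueue L, F → queue [L, F]
Visit L; enqueue G, J, Q → queue [F, G, J, Q]
Visit F; enqueue K → queue [G, J, Q, K]
Visit G; enqueue M, I, N → queue [J, Q, K, M, I, N]
Visit J; enqueue B → queue [Q, K, M, I, N, B]
Visit Q; enqueue H, O → queue [K, M, I, N, B, H, O]
Visit K; enqueue C, P, A, E → queue [M, I, N, B, H, O, C, P, A, E]
Visit M → queue [I, N, B, H, O, C, P, A, E]
Visit I → queue [N, B, H, O, C, P, A, E]
Visit N → queue [B, H, O, C, P, A, E]
Visit B → queue [H, O, C, P, A, E]
Visit H → queue [O, C, P, A, E]
Visit O → queue [C, P, A, E]
Visit C → queue [P, A, E]
Visit P → queue [A, E]
Visit A → queue [E]
Visit E → queue []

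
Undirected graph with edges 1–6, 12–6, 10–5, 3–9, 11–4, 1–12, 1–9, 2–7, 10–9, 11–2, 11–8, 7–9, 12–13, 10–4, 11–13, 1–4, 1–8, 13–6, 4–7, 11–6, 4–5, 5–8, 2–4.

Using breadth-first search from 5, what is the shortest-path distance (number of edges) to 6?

Level 0: 5
Level 1: 4, 8, 10
Level 2: 1, 2, 7, 9, 11
Level 3: 3, 6, 12, 13
6 first appears at level 3.

3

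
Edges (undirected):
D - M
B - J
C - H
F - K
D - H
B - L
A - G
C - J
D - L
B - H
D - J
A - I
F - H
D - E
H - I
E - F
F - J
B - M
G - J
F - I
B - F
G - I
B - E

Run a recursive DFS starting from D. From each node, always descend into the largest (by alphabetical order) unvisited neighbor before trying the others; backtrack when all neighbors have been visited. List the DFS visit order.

D, M, B, L, J, G, I, H, F, K, E, C, A

Visit D
D → M
M → B
B → L
B → J
J → G
G → I
I → H
H → F
F → K
F → E
H → C
I → A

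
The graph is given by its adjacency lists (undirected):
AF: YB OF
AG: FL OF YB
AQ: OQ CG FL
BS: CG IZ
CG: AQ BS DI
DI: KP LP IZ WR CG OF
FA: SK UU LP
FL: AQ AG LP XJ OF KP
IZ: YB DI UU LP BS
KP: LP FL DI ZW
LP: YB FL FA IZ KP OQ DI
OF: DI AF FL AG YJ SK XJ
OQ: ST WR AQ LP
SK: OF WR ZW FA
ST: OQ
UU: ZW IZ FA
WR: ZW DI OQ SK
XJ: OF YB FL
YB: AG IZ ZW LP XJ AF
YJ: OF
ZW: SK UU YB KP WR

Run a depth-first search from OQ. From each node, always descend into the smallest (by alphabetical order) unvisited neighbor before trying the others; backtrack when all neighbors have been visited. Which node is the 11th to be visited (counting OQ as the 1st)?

Visit OQ
OQ → AQ
AQ → CG
CG → BS
BS → IZ
IZ → DI
DI → KP
KP → FL
FL → AG
AG → OF
OF → AF
AF → YB
YB → LP
LP → FA
FA → SK
SK → WR
WR → ZW
ZW → UU
YB → XJ
OF → YJ
OQ → ST

Visit order: OQ, AQ, CG, BS, IZ, DI, KP, FL, AG, OF, AF, YB, LP, FA, SK, WR, ZW, UU, XJ, YJ, ST

AF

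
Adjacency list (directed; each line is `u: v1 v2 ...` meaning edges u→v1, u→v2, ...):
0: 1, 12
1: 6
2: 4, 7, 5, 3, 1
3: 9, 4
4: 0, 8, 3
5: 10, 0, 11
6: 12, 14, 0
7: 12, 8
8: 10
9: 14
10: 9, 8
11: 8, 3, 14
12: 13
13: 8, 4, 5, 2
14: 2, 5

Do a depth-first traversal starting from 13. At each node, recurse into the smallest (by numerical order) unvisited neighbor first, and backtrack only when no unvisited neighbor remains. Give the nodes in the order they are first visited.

13 2 1 6 0 12 14 5 10 8 9 11 3 4 7

Visit 13
13 → 2
2 → 1
1 → 6
6 → 0
0 → 12
6 → 14
14 → 5
5 → 10
10 → 8
10 → 9
5 → 11
11 → 3
3 → 4
2 → 7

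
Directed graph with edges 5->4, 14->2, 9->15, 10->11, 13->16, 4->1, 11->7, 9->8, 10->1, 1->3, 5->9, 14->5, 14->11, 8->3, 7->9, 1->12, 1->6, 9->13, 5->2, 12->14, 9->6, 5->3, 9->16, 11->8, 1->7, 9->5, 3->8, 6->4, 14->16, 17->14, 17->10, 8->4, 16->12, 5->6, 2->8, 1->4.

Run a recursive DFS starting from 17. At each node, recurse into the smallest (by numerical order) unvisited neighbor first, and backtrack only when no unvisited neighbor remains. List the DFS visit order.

17 -> 10 -> 1 -> 3 -> 8 -> 4 -> 6 -> 7 -> 9 -> 5 -> 2 -> 13 -> 16 -> 12 -> 14 -> 11 -> 15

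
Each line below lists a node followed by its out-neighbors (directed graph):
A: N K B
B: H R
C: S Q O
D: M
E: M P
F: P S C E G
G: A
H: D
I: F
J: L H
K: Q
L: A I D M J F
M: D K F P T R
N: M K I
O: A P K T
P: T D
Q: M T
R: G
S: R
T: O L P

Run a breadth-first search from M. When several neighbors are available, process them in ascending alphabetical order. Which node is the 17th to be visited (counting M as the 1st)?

J

Visit M; enqueue D, F, K, P, R, T → queue [D, F, K, P, R, T]
Visit D → queue [F, K, P, R, T]
Visit F; enqueue C, E, G, S → queue [K, P, R, T, C, E, G, S]
Visit K; enqueue Q → queue [P, R, T, C, E, G, S, Q]
Visit P → queue [R, T, C, E, G, S, Q]
Visit R → queue [T, C, E, G, S, Q]
Visit T; enqueue L, O → queue [C, E, G, S, Q, L, O]
Visit C → queue [E, G, S, Q, L, O]
Visit E → queue [G, S, Q, L, O]
Visit G; enqueue A → queue [S, Q, L, O, A]
Visit S → queue [Q, L, O, A]
Visit Q → queue [L, O, A]
Visit L; enqueue I, J → queue [O, A, I, J]
Visit O → queue [A, I, J]
Visit A; enqueue B, N → queue [I, J, B, N]
Visit I → queue [J, B, N]
Visit J; enqueue H → queue [B, N, H]
Visit B → queue [N, H]
Visit N → queue [H]
Visit H → queue []

Visit order: M, D, F, K, P, R, T, C, E, G, S, Q, L, O, A, I, J, B, N, H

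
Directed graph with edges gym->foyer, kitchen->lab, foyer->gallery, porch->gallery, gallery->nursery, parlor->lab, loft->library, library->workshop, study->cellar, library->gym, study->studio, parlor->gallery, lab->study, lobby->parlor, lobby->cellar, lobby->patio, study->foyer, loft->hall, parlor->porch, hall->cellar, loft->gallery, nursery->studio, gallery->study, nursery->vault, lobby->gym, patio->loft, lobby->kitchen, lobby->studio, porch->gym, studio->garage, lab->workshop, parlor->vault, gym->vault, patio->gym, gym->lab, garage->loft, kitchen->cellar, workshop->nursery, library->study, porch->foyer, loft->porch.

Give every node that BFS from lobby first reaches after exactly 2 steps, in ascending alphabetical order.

Level 0: lobby
Level 1: cellar, gym, kitchen, parlor, patio, studio
Level 2: foyer, gallery, garage, lab, loft, porch, vault
Level 3: hall, library, nursery, study, workshop

foyer, gallery, garage, lab, loft, porch, vault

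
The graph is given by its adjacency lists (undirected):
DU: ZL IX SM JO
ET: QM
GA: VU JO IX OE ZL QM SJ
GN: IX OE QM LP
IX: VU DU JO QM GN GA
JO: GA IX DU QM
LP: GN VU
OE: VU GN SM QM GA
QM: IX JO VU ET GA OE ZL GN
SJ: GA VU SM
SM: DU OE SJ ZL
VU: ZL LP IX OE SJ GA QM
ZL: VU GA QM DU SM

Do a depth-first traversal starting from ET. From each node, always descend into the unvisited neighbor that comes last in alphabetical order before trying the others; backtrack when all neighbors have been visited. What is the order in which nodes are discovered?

Visit ET
ET → QM
QM → ZL
ZL → VU
VU → SJ
SJ → SM
SM → OE
OE → GN
GN → LP
GN → IX
IX → JO
JO → GA
JO → DU

ET QM ZL VU SJ SM OE GN LP IX JO GA DU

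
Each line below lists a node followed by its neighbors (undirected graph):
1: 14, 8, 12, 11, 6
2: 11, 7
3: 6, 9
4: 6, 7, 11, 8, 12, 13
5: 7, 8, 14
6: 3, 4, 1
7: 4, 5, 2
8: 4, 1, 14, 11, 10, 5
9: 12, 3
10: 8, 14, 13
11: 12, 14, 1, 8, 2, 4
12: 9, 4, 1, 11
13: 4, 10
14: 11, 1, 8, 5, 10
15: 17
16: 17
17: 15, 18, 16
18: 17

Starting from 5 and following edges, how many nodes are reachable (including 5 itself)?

14

BFS from 5 visits: 5, 7, 8, 14, 4, 2, 1, 11, 10, 6, 12, 13, 3, 9
Reachable nodes: 14 of 18 total.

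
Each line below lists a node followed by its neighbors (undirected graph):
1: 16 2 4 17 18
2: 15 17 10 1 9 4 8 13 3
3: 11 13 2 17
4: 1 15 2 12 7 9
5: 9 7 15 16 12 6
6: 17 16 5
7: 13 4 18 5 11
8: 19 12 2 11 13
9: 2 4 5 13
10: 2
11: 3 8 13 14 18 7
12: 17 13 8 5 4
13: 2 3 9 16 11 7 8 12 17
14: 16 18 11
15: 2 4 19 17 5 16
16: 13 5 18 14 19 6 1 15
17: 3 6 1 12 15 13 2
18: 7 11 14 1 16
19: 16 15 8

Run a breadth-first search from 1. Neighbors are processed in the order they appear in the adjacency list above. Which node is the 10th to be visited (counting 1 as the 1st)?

Visit 1; enqueue 16, 2, 4, 17, 18 → queue [16, 2, 4, 17, 18]
Visit 16; enqueue 13, 5, 14, 19, 6, 15 → queue [2, 4, 17, 18, 13, 5, 14, 19, 6, 15]
Visit 2; enqueue 10, 9, 8, 3 → queue [4, 17, 18, 13, 5, 14, 19, 6, 15, 10, 9, 8, 3]
Visit 4; enqueue 12, 7 → queue [17, 18, 13, 5, 14, 19, 6, 15, 10, 9, 8, 3, 12, 7]
Visit 17 → queue [18, 13, 5, 14, 19, 6, 15, 10, 9, 8, 3, 12, 7]
Visit 18; enqueue 11 → queue [13, 5, 14, 19, 6, 15, 10, 9, 8, 3, 12, 7, 11]
Visit 13 → queue [5, 14, 19, 6, 15, 10, 9, 8, 3, 12, 7, 11]
Visit 5 → queue [14, 19, 6, 15, 10, 9, 8, 3, 12, 7, 11]
Visit 14 → queue [19, 6, 15, 10, 9, 8, 3, 12, 7, 11]
Visit 19 → queue [6, 15, 10, 9, 8, 3, 12, 7, 11]
Visit 6 → queue [15, 10, 9, 8, 3, 12, 7, 11]
Visit 15 → queue [10, 9, 8, 3, 12, 7, 11]
Visit 10 → queue [9, 8, 3, 12, 7, 11]
Visit 9 → queue [8, 3, 12, 7, 11]
Visit 8 → queue [3, 12, 7, 11]
Visit 3 → queue [12, 7, 11]
Visit 12 → queue [7, 11]
Visit 7 → queue [11]
Visit 11 → queue []

Visit order: 1, 16, 2, 4, 17, 18, 13, 5, 14, 19, 6, 15, 10, 9, 8, 3, 12, 7, 11

19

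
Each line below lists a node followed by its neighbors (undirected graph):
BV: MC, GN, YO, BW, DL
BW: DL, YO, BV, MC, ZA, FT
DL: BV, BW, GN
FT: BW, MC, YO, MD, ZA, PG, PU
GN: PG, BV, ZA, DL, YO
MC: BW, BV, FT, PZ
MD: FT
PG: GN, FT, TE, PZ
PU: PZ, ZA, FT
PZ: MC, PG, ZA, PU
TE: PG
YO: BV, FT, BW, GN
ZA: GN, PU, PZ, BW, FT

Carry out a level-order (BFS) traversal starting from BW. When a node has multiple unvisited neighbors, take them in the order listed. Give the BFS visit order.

Visit BW; enqueue DL, YO, BV, MC, ZA, FT → queue [DL, YO, BV, MC, ZA, FT]
Visit DL; enqueue GN → queue [YO, BV, MC, ZA, FT, GN]
Visit YO → queue [BV, MC, ZA, FT, GN]
Visit BV → queue [MC, ZA, FT, GN]
Visit MC; enqueue PZ → queue [ZA, FT, GN, PZ]
Visit ZA; enqueue PU → queue [FT, GN, PZ, PU]
Visit FT; enqueue MD, PG → queue [GN, PZ, PU, MD, PG]
Visit GN → queue [PZ, PU, MD, PG]
Visit PZ → queue [PU, MD, PG]
Visit PU → queue [MD, PG]
Visit MD → queue [PG]
Visit PG; enqueue TE → queue [TE]
Visit TE → queue []

BW, DL, YO, BV, MC, ZA, FT, GN, PZ, PU, MD, PG, TE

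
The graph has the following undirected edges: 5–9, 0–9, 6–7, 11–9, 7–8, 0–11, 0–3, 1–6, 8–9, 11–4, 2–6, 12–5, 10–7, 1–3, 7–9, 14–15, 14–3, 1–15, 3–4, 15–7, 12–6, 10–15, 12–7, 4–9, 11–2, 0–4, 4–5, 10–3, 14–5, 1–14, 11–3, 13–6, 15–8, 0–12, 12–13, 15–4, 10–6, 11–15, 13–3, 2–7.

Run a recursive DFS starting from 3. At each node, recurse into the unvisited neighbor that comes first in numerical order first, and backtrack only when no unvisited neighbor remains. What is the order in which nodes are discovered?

3 → 0 → 4 → 5 → 9 → 7 → 2 → 6 → 1 → 14 → 15 → 8 → 10 → 11 → 12 → 13

Visit 3
3 → 0
0 → 4
4 → 5
5 → 9
9 → 7
7 → 2
2 → 6
6 → 1
1 → 14
14 → 15
15 → 8
15 → 10
15 → 11
6 → 12
12 → 13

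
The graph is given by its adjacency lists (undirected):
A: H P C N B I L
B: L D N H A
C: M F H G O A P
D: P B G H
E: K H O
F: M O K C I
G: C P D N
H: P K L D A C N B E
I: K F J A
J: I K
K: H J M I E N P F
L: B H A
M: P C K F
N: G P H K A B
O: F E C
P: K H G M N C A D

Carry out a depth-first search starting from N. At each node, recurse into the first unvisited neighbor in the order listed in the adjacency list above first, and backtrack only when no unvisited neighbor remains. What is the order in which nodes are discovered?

Visit N
N → G
G → C
C → M
M → P
P → K
K → H
H → L
L → B
B → D
B → A
A → I
I → F
F → O
O → E
I → J

N, G, C, M, P, K, H, L, B, D, A, I, F, O, E, J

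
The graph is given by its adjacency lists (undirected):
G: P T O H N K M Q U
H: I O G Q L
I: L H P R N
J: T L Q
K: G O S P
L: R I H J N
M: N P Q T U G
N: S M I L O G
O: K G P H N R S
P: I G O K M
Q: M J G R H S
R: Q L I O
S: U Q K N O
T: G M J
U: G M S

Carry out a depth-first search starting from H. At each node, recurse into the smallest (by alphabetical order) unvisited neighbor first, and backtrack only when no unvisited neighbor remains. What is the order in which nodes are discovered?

H, G, K, O, N, I, L, J, Q, M, P, T, U, S, R

Visit H
H → G
G → K
K → O
O → N
N → I
I → L
L → J
J → Q
Q → M
M → P
M → T
M → U
U → S
Q → R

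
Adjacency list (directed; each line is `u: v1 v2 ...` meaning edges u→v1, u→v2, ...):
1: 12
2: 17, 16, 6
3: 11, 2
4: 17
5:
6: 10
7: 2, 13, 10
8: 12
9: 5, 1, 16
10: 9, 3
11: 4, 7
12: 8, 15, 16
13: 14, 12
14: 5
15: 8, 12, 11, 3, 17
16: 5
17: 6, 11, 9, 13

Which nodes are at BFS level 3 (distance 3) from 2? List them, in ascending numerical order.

Level 0: 2
Level 1: 6, 16, 17
Level 2: 5, 9, 10, 11, 13
Level 3: 1, 3, 4, 7, 12, 14
Level 4: 8, 15

1, 3, 4, 7, 12, 14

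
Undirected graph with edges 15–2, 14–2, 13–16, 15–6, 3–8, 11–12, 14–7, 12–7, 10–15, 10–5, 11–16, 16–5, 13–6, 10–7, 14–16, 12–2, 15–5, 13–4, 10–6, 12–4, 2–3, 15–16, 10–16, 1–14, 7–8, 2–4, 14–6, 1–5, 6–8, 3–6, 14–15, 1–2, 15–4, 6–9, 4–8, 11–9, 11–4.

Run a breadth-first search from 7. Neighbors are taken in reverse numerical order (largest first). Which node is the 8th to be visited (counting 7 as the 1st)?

6

Visit 7; enqueue 14, 12, 10, 8 → queue [14, 12, 10, 8]
Visit 14; enqueue 16, 15, 6, 2, 1 → queue [12, 10, 8, 16, 15, 6, 2, 1]
Visit 12; enqueue 11, 4 → queue [10, 8, 16, 15, 6, 2, 1, 11, 4]
Visit 10; enqueue 5 → queue [8, 16, 15, 6, 2, 1, 11, 4, 5]
Visit 8; enqueue 3 → queue [16, 15, 6, 2, 1, 11, 4, 5, 3]
Visit 16; enqueue 13 → queue [15, 6, 2, 1, 11, 4, 5, 3, 13]
Visit 15 → queue [6, 2, 1, 11, 4, 5, 3, 13]
Visit 6; enqueue 9 → queue [2, 1, 11, 4, 5, 3, 13, 9]
Visit 2 → queue [1, 11, 4, 5, 3, 13, 9]
Visit 1 → queue [11, 4, 5, 3, 13, 9]
Visit 11 → queue [4, 5, 3, 13, 9]
Visit 4 → queue [5, 3, 13, 9]
Visit 5 → queue [3, 13, 9]
Visit 3 → queue [13, 9]
Visit 13 → queue [9]
Visit 9 → queue []

Visit order: 7, 14, 12, 10, 8, 16, 15, 6, 2, 1, 11, 4, 5, 3, 13, 9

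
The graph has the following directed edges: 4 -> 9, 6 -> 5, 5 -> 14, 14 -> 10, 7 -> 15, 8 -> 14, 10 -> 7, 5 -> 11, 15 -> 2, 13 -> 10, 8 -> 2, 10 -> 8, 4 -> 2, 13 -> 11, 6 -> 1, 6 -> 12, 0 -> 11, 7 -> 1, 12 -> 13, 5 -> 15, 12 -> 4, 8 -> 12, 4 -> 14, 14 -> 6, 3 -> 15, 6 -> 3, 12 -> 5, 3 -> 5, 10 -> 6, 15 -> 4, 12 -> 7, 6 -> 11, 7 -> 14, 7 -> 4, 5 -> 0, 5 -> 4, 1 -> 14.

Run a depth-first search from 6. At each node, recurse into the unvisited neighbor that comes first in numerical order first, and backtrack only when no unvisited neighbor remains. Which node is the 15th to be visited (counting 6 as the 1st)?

Visit 6
6 → 1
1 → 14
14 → 10
10 → 7
7 → 4
4 → 2
4 → 9
7 → 15
10 → 8
8 → 12
12 → 5
5 → 0
0 → 11
12 → 13
6 → 3

Visit order: 6, 1, 14, 10, 7, 4, 2, 9, 15, 8, 12, 5, 0, 11, 13, 3

13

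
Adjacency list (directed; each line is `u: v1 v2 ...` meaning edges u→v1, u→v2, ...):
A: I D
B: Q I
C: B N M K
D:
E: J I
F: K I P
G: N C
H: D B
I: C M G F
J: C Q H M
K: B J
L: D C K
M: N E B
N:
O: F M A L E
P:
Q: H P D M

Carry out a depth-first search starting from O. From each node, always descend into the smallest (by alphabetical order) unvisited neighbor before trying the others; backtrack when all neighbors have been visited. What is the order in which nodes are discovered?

Visit O
O → A
A → D
A → I
I → C
C → B
B → Q
Q → H
Q → M
M → E
E → J
M → N
Q → P
C → K
I → F
I → G
O → L

O A D I C B Q H M E J N P K F G L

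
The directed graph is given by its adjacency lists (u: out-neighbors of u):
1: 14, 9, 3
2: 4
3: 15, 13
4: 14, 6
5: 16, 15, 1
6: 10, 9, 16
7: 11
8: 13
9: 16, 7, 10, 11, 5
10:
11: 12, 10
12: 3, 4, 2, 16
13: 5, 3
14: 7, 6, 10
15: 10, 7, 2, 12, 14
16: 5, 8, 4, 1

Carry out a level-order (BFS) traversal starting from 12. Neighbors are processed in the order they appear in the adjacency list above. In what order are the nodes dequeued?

Visit 12; enqueue 3, 4, 2, 16 → queue [3, 4, 2, 16]
Visit 3; enqueue 15, 13 → queue [4, 2, 16, 15, 13]
Visit 4; enqueue 14, 6 → queue [2, 16, 15, 13, 14, 6]
Visit 2 → queue [16, 15, 13, 14, 6]
Visit 16; enqueue 5, 8, 1 → queue [15, 13, 14, 6, 5, 8, 1]
Visit 15; enqueue 10, 7 → queue [13, 14, 6, 5, 8, 1, 10, 7]
Visit 13 → queue [14, 6, 5, 8, 1, 10, 7]
Visit 14 → queue [6, 5, 8, 1, 10, 7]
Visit 6; enqueue 9 → queue [5, 8, 1, 10, 7, 9]
Visit 5 → queue [8, 1, 10, 7, 9]
Visit 8 → queue [1, 10, 7, 9]
Visit 1 → queue [10, 7, 9]
Visit 10 → queue [7, 9]
Visit 7; enqueue 11 → queue [9, 11]
Visit 9 → queue [11]
Visit 11 → queue []

12 -> 3 -> 4 -> 2 -> 16 -> 15 -> 13 -> 14 -> 6 -> 5 -> 8 -> 1 -> 10 -> 7 -> 9 -> 11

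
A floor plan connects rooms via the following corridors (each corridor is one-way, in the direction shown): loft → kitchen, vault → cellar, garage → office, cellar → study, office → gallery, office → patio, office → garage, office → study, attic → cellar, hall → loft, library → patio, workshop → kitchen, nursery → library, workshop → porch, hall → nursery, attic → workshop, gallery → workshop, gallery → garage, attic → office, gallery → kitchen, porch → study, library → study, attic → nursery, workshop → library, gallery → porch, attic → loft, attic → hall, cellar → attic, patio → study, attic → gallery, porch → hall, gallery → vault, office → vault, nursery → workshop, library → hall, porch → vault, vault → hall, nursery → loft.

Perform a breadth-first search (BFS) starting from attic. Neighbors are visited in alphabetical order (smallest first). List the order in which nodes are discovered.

attic cellar gallery hall loft nursery office workshop study garage kitchen porch vault library patio

Visit attic; enqueue cellar, gallery, hall, loft, nursery, office, workshop → queue [cellar, gallery, hall, loft, nursery, office, workshop]
Visit cellar; enqueue study → queue [gallery, hall, loft, nursery, office, workshop, study]
Visit gallery; enqueue garage, kitchen, porch, vault → queue [hall, loft, nursery, office, workshop, study, garage, kitchen, porch, vault]
Visit hall → queue [loft, nursery, office, workshop, study, garage, kitchen, porch, vault]
Visit loft → queue [nursery, office, workshop, study, garage, kitchen, porch, vault]
Visit nursery; enqueue library → queue [office, workshop, study, garage, kitchen, porch, vault, library]
Visit office; enqueue patio → queue [workshop, study, garage, kitchen, porch, vault, library, patio]
Visit workshop → queue [study, garage, kitchen, porch, vault, library, patio]
Visit study → queue [garage, kitchen, porch, vault, library, patio]
Visit garage → queue [kitchen, porch, vault, library, patio]
Visit kitchen → queue [porch, vault, library, patio]
Visit porch → queue [vault, library, patio]
Visit vault → queue [library, patio]
Visit library → queue [patio]
Visit patio → queue []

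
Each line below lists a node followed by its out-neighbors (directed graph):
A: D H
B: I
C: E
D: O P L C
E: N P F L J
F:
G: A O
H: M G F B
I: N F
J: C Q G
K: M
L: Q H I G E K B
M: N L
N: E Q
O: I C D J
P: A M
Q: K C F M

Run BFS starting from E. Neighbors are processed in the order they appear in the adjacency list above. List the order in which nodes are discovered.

Visit E; enqueue N, P, F, L, J → queue [N, P, F, L, J]
Visit N; enqueue Q → queue [P, F, L, J, Q]
Visit P; enqueue A, M → queue [F, L, J, Q, A, M]
Visit F → queue [L, J, Q, A, M]
Visit L; enqueue H, I, G, K, B → queue [J, Q, A, M, H, I, G, K, B]
Visit J; enqueue C → queue [Q, A, M, H, I, G, K, B, C]
Visit Q → queue [A, M, H, I, G, K, B, C]
Visit A; enqueue D → queue [M, H, I, G, K, B, C, D]
Visit M → queue [H, I, G, K, B, C, D]
Visit H → queue [I, G, K, B, C, D]
Visit I → queue [G, K, B, C, D]
Visit G; enqueue O → queue [K, B, C, D, O]
Visit K → queue [B, C, D, O]
Visit B → queue [C, D, O]
Visit C → queue [D, O]
Visit D → queue [O]
Visit O → queue []

E, N, P, F, L, J, Q, A, M, H, I, G, K, B, C, D, O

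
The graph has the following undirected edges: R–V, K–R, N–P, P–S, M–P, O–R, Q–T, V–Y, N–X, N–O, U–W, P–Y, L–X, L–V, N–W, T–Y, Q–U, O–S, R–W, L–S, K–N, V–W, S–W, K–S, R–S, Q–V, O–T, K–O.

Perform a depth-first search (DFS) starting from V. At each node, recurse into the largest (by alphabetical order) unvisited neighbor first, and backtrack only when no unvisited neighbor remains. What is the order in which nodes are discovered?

V -> Y -> T -> Q -> U -> W -> S -> R -> O -> N -> X -> L -> P -> M -> K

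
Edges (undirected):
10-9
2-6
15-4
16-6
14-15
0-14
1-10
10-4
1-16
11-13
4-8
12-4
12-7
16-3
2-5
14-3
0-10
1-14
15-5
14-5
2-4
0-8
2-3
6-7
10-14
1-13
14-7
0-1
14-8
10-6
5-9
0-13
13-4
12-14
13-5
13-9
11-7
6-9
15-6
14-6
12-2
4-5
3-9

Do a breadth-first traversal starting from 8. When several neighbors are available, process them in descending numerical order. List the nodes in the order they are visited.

Visit 8; enqueue 14, 4, 0 → queue [14, 4, 0]
Visit 14; enqueue 15, 12, 10, 7, 6, 5, 3, 1 → queue [4, 0, 15, 12, 10, 7, 6, 5, 3, 1]
Visit 4; enqueue 13, 2 → queue [0, 15, 12, 10, 7, 6, 5, 3, 1, 13, 2]
Visit 0 → queue [15, 12, 10, 7, 6, 5, 3, 1, 13, 2]
Visit 15 → queue [12, 10, 7, 6, 5, 3, 1, 13, 2]
Visit 12 → queue [10, 7, 6, 5, 3, 1, 13, 2]
Visit 10; enqueue 9 → queue [7, 6, 5, 3, 1, 13, 2, 9]
Visit 7; enqueue 11 → queue [6, 5, 3, 1, 13, 2, 9, 11]
Visit 6; enqueue 16 → queue [5, 3, 1, 13, 2, 9, 11, 16]
Visit 5 → queue [3, 1, 13, 2, 9, 11, 16]
Visit 3 → queue [1, 13, 2, 9, 11, 16]
Visit 1 → queue [13, 2, 9, 11, 16]
Visit 13 → queue [2, 9, 11, 16]
Visit 2 → queue [9, 11, 16]
Visit 9 → queue [11, 16]
Visit 11 → queue [16]
Visit 16 → queue []

8 14 4 0 15 12 10 7 6 5 3 1 13 2 9 11 16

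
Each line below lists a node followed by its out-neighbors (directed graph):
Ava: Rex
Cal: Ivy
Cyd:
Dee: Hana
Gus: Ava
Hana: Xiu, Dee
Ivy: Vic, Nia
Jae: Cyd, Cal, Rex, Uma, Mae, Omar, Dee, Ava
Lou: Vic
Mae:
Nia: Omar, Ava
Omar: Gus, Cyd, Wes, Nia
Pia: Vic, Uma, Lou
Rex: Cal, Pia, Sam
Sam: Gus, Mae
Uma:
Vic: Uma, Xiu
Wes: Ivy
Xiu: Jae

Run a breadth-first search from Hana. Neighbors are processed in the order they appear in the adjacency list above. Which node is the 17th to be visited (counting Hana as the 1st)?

Nia

Visit Hana; enqueue Xiu, Dee → queue [Xiu, Dee]
Visit Xiu; enqueue Jae → queue [Dee, Jae]
Visit Dee → queue [Jae]
Visit Jae; enqueue Cyd, Cal, Rex, Uma, Mae, Omar, Ava → queue [Cyd, Cal, Rex, Uma, Mae, Omar, Ava]
Visit Cyd → queue [Cal, Rex, Uma, Mae, Omar, Ava]
Visit Cal; enqueue Ivy → queue [Rex, Uma, Mae, Omar, Ava, Ivy]
Visit Rex; enqueue Pia, Sam → queue [Uma, Mae, Omar, Ava, Ivy, Pia, Sam]
Visit Uma → queue [Mae, Omar, Ava, Ivy, Pia, Sam]
Visit Mae → queue [Omar, Ava, Ivy, Pia, Sam]
Visit Omar; enqueue Gus, Wes, Nia → queue [Ava, Ivy, Pia, Sam, Gus, Wes, Nia]
Visit Ava → queue [Ivy, Pia, Sam, Gus, Wes, Nia]
Visit Ivy; enqueue Vic → queue [Pia, Sam, Gus, Wes, Nia, Vic]
Visit Pia; enqueue Lou → queue [Sam, Gus, Wes, Nia, Vic, Lou]
Visit Sam → queue [Gus, Wes, Nia, Vic, Lou]
Visit Gus → queue [Wes, Nia, Vic, Lou]
Visit Wes → queue [Nia, Vic, Lou]
Visit Nia → queue [Vic, Lou]
Visit Vic → queue [Lou]
Visit Lou → queue []

Visit order: Hana, Xiu, Dee, Jae, Cyd, Cal, Rex, Uma, Mae, Omar, Ava, Ivy, Pia, Sam, Gus, Wes, Nia, Vic, Lou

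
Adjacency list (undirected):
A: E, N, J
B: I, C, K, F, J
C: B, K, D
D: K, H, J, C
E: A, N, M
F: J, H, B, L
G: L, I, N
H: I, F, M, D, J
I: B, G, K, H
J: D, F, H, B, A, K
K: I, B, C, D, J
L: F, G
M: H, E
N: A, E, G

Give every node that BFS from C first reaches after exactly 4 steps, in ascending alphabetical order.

E, N

Level 0: C
Level 1: B, D, K
Level 2: F, H, I, J
Level 3: A, G, L, M
Level 4: E, N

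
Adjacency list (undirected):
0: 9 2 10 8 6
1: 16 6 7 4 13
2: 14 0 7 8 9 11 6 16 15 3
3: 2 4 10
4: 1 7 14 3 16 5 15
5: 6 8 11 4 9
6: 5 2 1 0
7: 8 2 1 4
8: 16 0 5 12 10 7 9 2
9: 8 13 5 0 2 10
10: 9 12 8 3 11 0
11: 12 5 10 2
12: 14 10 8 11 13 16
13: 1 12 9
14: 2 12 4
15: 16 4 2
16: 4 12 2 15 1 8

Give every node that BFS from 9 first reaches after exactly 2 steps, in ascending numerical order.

Level 0: 9
Level 1: 0, 2, 5, 8, 10, 13
Level 2: 1, 3, 4, 6, 7, 11, 12, 14, 15, 16

1, 3, 4, 6, 7, 11, 12, 14, 15, 16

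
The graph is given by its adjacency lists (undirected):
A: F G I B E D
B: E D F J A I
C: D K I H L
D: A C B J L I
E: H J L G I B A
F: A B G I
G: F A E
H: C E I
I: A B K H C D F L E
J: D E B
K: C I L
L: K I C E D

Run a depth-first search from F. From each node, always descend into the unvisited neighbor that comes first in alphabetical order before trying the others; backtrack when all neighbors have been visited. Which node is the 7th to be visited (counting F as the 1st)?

E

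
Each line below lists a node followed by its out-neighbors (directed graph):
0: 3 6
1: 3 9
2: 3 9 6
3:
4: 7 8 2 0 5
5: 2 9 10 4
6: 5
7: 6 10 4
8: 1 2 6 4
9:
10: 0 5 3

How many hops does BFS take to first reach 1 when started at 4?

2

Level 0: 4
Level 1: 0, 2, 5, 7, 8
Level 2: 1, 3, 6, 9, 10
1 first appears at level 2.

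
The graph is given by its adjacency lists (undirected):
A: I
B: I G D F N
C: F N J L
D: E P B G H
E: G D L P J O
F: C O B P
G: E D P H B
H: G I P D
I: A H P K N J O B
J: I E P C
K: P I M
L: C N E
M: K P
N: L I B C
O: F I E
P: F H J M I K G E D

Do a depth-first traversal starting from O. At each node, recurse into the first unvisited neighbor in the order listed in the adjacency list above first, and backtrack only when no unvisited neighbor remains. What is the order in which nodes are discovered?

Visit O
O → F
F → C
C → N
N → L
L → E
E → G
G → D
D → P
P → H
H → I
I → A
I → K
K → M
I → J
I → B

O, F, C, N, L, E, G, D, P, H, I, A, K, M, J, B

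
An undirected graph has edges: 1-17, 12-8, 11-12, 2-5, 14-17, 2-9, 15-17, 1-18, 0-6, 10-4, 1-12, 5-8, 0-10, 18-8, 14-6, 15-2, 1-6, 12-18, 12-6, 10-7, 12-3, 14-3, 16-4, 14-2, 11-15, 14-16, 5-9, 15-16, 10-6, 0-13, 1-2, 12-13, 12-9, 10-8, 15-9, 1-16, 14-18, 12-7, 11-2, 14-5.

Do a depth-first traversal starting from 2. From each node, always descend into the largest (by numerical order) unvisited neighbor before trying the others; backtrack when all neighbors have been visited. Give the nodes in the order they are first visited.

Visit 2
2 → 15
15 → 17
17 → 14
14 → 18
18 → 12
12 → 13
13 → 0
0 → 10
10 → 8
8 → 5
5 → 9
10 → 7
10 → 6
6 → 1
1 → 16
16 → 4
12 → 11
12 → 3

2 -> 15 -> 17 -> 14 -> 18 -> 12 -> 13 -> 0 -> 10 -> 8 -> 5 -> 9 -> 7 -> 6 -> 1 -> 16 -> 4 -> 11 -> 3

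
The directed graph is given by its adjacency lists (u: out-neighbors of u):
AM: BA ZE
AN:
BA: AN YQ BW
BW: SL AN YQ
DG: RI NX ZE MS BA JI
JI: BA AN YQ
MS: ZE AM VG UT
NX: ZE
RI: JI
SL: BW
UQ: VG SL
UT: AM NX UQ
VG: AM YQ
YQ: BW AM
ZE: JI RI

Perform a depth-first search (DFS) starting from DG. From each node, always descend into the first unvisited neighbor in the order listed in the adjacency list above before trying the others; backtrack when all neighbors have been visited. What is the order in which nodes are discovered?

DG -> RI -> JI -> BA -> AN -> YQ -> BW -> SL -> AM -> ZE -> NX -> MS -> VG -> UT -> UQ

Visit DG
DG → RI
RI → JI
JI → BA
BA → AN
BA → YQ
YQ → BW
BW → SL
YQ → AM
AM → ZE
DG → NX
DG → MS
MS → VG
MS → UT
UT → UQ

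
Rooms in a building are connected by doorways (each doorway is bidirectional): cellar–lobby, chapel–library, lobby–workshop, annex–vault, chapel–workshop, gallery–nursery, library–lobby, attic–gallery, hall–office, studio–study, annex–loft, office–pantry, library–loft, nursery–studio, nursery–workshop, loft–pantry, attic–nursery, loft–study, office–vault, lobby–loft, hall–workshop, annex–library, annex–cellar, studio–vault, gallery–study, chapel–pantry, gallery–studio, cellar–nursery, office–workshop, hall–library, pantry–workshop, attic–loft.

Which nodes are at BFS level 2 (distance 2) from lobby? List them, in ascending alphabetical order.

annex, attic, chapel, hall, nursery, office, pantry, study

Level 0: lobby
Level 1: cellar, library, loft, workshop
Level 2: annex, attic, chapel, hall, nursery, office, pantry, study
Level 3: gallery, studio, vault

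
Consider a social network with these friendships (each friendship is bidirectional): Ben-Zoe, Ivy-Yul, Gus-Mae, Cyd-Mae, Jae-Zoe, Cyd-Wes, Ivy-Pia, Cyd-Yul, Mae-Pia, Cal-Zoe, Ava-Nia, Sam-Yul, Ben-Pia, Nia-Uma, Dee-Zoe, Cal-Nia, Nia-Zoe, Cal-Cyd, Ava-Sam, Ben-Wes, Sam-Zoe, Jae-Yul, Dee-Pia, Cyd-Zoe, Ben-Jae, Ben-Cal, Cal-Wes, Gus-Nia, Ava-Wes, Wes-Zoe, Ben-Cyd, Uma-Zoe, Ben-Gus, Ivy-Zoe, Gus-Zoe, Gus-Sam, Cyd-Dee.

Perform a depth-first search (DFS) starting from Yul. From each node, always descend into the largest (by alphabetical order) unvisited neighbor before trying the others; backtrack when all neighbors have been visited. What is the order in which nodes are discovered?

Visit Yul
Yul → Sam
Sam → Zoe
Zoe → Wes
Wes → Cyd
Cyd → Mae
Mae → Pia
Pia → Ivy
Pia → Dee
Pia → Ben
Ben → Jae
Ben → Gus
Gus → Nia
Nia → Uma
Nia → Cal
Nia → Ava

Yul, Sam, Zoe, Wes, Cyd, Mae, Pia, Ivy, Dee, Ben, Jae, Gus, Nia, Uma, Cal, Ava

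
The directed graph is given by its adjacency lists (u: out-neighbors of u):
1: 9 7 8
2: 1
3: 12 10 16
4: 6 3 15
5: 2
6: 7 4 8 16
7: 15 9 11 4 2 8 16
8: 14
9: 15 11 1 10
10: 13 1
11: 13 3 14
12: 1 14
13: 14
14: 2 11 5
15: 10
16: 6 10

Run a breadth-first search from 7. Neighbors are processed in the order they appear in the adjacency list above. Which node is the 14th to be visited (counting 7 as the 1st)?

6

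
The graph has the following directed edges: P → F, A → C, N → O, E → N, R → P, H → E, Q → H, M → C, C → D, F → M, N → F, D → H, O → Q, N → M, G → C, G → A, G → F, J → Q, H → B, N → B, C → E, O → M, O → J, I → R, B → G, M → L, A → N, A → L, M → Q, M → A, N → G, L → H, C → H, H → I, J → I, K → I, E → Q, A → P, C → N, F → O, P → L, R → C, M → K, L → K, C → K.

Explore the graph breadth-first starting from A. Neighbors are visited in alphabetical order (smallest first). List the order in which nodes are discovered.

Visit A; enqueue C, L, N, P → queue [C, L, N, P]
Visit C; enqueue D, E, H, K → queue [L, N, P, D, E, H, K]
Visit L → queue [N, P, D, E, H, K]
Visit N; enqueue B, F, G, M, O → queue [P, D, E, H, K, B, F, G, M, O]
Visit P → queue [D, E, H, K, B, F, G, M, O]
Visit D → queue [E, H, K, B, F, G, M, O]
Visit E; enqueue Q → queue [H, K, B, F, G, M, O, Q]
Visit H; enqueue I → queue [K, B, F, G, M, O, Q, I]
Visit K → queue [B, F, G, M, O, Q, I]
Visit B → queue [F, G, M, O, Q, I]
Visit F → queue [G, M, O, Q, I]
Visit G → queue [M, O, Q, I]
Visit M → queue [O, Q, I]
Visit O; enqueue J → queue [Q, I, J]
Visit Q → queue [I, J]
Visit I; enqueue R → queue [J, R]
Visit J → queue [R]
Visit R → queue []

A, C, L, N, P, D, E, H, K, B, F, G, M, O, Q, I, J, R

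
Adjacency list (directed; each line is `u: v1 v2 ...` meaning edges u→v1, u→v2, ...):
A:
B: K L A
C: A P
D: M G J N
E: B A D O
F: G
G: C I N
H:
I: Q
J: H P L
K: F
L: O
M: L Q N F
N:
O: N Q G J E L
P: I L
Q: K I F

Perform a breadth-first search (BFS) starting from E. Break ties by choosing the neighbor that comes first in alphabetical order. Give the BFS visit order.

E, A, B, D, O, K, L, G, J, M, N, Q, F, C, I, H, P

Visit E; enqueue A, B, D, O → queue [A, B, D, O]
Visit A → queue [B, D, O]
Visit B; enqueue K, L → queue [D, O, K, L]
Visit D; enqueue G, J, M, N → queue [O, K, L, G, J, M, N]
Visit O; enqueue Q → queue [K, L, G, J, M, N, Q]
Visit K; enqueue F → queue [L, G, J, M, N, Q, F]
Visit L → queue [G, J, M, N, Q, F]
Visit G; enqueue C, I → queue [J, M, N, Q, F, C, I]
Visit J; enqueue H, P → queue [M, N, Q, F, C, I, H, P]
Visit M → queue [N, Q, F, C, I, H, P]
Visit N → queue [Q, F, C, I, H, P]
Visit Q → queue [F, C, I, H, P]
Visit F → queue [C, I, H, P]
Visit C → queue [I, H, P]
Visit I → queue [H, P]
Visit H → queue [P]
Visit P → queue []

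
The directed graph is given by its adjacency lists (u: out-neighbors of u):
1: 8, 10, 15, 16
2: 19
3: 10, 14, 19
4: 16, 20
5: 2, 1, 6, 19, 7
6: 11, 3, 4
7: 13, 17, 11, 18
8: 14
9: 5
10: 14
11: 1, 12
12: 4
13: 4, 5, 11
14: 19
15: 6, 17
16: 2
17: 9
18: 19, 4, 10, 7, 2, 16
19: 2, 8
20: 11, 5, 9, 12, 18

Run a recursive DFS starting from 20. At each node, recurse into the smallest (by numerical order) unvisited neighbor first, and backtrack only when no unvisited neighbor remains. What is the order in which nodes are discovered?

Visit 20
20 → 5
5 → 1
1 → 8
8 → 14
14 → 19
19 → 2
1 → 10
1 → 15
15 → 6
6 → 3
6 → 4
4 → 16
6 → 11
11 → 12
15 → 17
17 → 9
5 → 7
7 → 13
7 → 18

20 5 1 8 14 19 2 10 15 6 3 4 16 11 12 17 9 7 13 18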